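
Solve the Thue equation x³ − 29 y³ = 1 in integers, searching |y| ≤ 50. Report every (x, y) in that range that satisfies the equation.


The equation is x³ - 29y³ = 1. For fixed y, x³ = 29·y³ + 1, so a solution requires the RHS to be a perfect cube.
Strategy: iterate y from -50 to 50, compute RHS = 29·y³ + 1, and check whether it is a (positive or negative) perfect cube.
Check small values of y:
  y = 0: RHS = 1 = (1)³ ⇒ x = 1 works.
  y = 1: RHS = 30 is not a perfect cube.
  y = -1: RHS = -28 is not a perfect cube.
  y = 2: RHS = 233 is not a perfect cube.
  y = -2: RHS = -231 is not a perfect cube.
  y = 3: RHS = 784 is not a perfect cube.
  y = -3: RHS = -782 is not a perfect cube.
Continuing the search up to |y| = 50 finds no further solutions beyond those listed.
Collected solutions: (1, 0).

Solutions (with |y| ≤ 50): (1, 0).


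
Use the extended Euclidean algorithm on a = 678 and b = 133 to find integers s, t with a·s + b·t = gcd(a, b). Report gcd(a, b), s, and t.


Euclidean algorithm on (678, 133) — divide until remainder is 0:
  678 = 5 · 133 + 13
  133 = 10 · 13 + 3
  13 = 4 · 3 + 1
  3 = 3 · 1 + 0
gcd(678, 133) = 1.
Track Bezout coefficients alongside the remainders: start with r₀ = 678 = a·1 + b·0 (s = 1, t = 0) and r₁ = 133 = a·0 + b·1 (s = 0, t = 1); each new remainder r_{k+1} = r_{k-1} − q_k·r_k inherits s_{k+1} = s_{k-1} − q_k·s_k, t_{k+1} = t_{k-1} − q_k·t_k, so r_k = a·s_k + b·t_k at every step:
  q = 5: r = 13, s = 1 − 5·0 = 1, t = 0 − 5·1 = -5  (check: 678·1 + 133·(-5) = 13)
  q = 10: r = 3, s = 0 − 10·1 = -10, t = 1 − 10·(-5) = 51  (check: 678·(-10) + 133·51 = 3)
  q = 4: r = 1, s = 1 − 4·(-10) = 41, t = -5 − 4·51 = -209  (check: 678·41 + 133·(-209) = 1)
The row with r = 1 (the gcd) gives the Bezout coefficients s = 41, t = -209.
Result: 678 · (41) + 133 · (-209) = 1.

gcd(678, 133) = 1; s = 41, t = -209 (check: 678·41 + 133·(-209) = 1).


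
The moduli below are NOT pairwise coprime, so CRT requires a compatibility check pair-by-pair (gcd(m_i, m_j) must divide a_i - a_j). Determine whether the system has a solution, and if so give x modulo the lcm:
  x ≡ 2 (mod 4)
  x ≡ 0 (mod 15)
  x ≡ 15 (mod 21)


Moduli 4, 15, 21 are not pairwise coprime, so CRT works modulo lcm(m_i) when all pairwise compatibility conditions hold.
Pairwise compatibility: gcd(m_i, m_j) must divide a_i - a_j for every pair.
Merge one congruence at a time:
  Start: x ≡ 2 (mod 4).
  Combine with x ≡ 0 (mod 15): gcd(4, 15) = 1; 0 - 2 = -2, which IS divisible by 1, so compatible.
    Write x = 2 + 4·t and substitute into x ≡ 0 (mod 15): 4·t ≡ 0 − 2 = -2 (mod 15).
    Reduce coefficients mod 15: 4·t ≡ 13 (mod 15).
    The inverse of 4 mod 15 is 4 (since 4·4 = 16 = 1·15 + 1), so t ≡ 4·13 = 52 ≡ 7 (mod 15).
    Then x = 2 + 4·7 = 30, valid modulo lcm(4, 15) = 60: x ≡ 30 (mod 60).
  Combine with x ≡ 15 (mod 21): gcd(60, 21) = 3; 15 - 30 = -15, which IS divisible by 3, so compatible.
    Write x = 30 + 60·t and substitute into x ≡ 15 (mod 21): 60·t ≡ 15 − 30 = -15 (mod 21).
    Divide the congruence (and modulus) by g = 3: 20·t ≡ -5 (mod 7).
    Reduce coefficients mod 7: 6·t ≡ 2 (mod 7).
    The inverse of 6 mod 7 is 6 (since 6·6 = 36 = 5·7 + 1), so t ≡ 6·2 = 12 ≡ 5 (mod 7).
    Then x = 30 + 60·5 = 330, valid modulo lcm(60, 21) = 420: x ≡ 330 (mod 420).
Verify: 330 mod 4 = 2, 330 mod 15 = 0, 330 mod 21 = 15.

x ≡ 330 (mod 420).


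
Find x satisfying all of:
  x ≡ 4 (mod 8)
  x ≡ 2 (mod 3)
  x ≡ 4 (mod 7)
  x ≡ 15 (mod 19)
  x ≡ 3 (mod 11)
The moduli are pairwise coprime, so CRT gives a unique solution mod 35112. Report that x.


Product of moduli M = 8 · 3 · 7 · 19 · 11 = 35112.
Merge one congruence at a time:
  Start: x ≡ 4 (mod 8).
  Combine with x ≡ 2 (mod 3); new modulus lcm = 24.
    Write x = 4 + 8·t and substitute into x ≡ 2 (mod 3): 8·t ≡ 2 − 4 = -2 (mod 3).
    Reduce coefficients mod 3: 2·t ≡ 1 (mod 3).
    The inverse of 2 mod 3 is 2 (since 2·2 = 4 = 1·3 + 1), so t ≡ 2·1 = 2 ≡ 2 (mod 3).
    Then x = 4 + 8·2 = 20, valid modulo lcm(8, 3) = 24: x ≡ 20 (mod 24).
  Combine with x ≡ 4 (mod 7); new modulus lcm = 168.
    Write x = 20 + 24·t and substitute into x ≡ 4 (mod 7): 24·t ≡ 4 − 20 = -16 (mod 7).
    Reduce coefficients mod 7: 3·t ≡ 5 (mod 7).
    The inverse of 3 mod 7 is 5 (since 3·5 = 15 = 2·7 + 1), so t ≡ 5·5 = 25 ≡ 4 (mod 7).
    Then x = 20 + 24·4 = 116, valid modulo lcm(24, 7) = 168: x ≡ 116 (mod 168).
  Combine with x ≡ 15 (mod 19); new modulus lcm = 3192.
    Write x = 116 + 168·t and substitute into x ≡ 15 (mod 19): 168·t ≡ 15 − 116 = -101 (mod 19).
    Reduce coefficients mod 19: 16·t ≡ 13 (mod 19).
    The inverse of 16 mod 19 is 6 (since 16·6 = 96 = 5·19 + 1), so t ≡ 6·13 = 78 ≡ 2 (mod 19).
    Then x = 116 + 168·2 = 452, valid modulo lcm(168, 19) = 3192: x ≡ 452 (mod 3192).
  Combine with x ≡ 3 (mod 11); new modulus lcm = 35112.
    Write x = 452 + 3192·t and substitute into x ≡ 3 (mod 11): 3192·t ≡ 3 − 452 = -449 (mod 11).
    Reduce coefficients mod 11: 2·t ≡ 2 (mod 11).
    The inverse of 2 mod 11 is 6 (since 2·6 = 12 = 1·11 + 1), so t ≡ 6·2 = 12 ≡ 1 (mod 11).
    Then x = 452 + 3192·1 = 3644, valid modulo lcm(3192, 11) = 35112: x ≡ 3644 (mod 35112).
Verify against each original: 3644 mod 8 = 4, 3644 mod 3 = 2, 3644 mod 7 = 4, 3644 mod 19 = 15, 3644 mod 11 = 3.

x ≡ 3644 (mod 35112).


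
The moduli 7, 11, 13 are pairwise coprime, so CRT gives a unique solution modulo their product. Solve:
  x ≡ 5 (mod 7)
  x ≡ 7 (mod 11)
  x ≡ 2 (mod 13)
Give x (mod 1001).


Moduli 7, 11, 13 are pairwise coprime; by CRT there is a unique solution modulo M = 7 · 11 · 13 = 1001.
Solve pairwise, accumulating the modulus:
  Start with x ≡ 5 (mod 7).
  Combine with x ≡ 7 (mod 11): since gcd(7, 11) = 1, we get a unique residue mod 77.
    Write x = 5 + 7·t and substitute into x ≡ 7 (mod 11): 7·t ≡ 7 − 5 = 2 (mod 11).
    The inverse of 7 mod 11 is 8 (since 7·8 = 56 = 5·11 + 1), so t ≡ 8·2 = 16 ≡ 5 (mod 11).
    Then x = 5 + 7·5 = 40, valid modulo lcm(7, 11) = 77: x ≡ 40 (mod 77).
  Combine with x ≡ 2 (mod 13): since gcd(77, 13) = 1, we get a unique residue mod 1001.
    Write x = 40 + 77·t and substitute into x ≡ 2 (mod 13): 77·t ≡ 2 − 40 = -38 (mod 13).
    Reduce coefficients mod 13: 12·t ≡ 1 (mod 13).
    The inverse of 12 mod 13 is 12 (since 12·12 = 144 = 11·13 + 1), so t ≡ 12·1 = 12 ≡ 12 (mod 13).
    Then x = 40 + 77·12 = 964, valid modulo lcm(77, 13) = 1001: x ≡ 964 (mod 1001).
Verify: 964 mod 7 = 5 ✓, 964 mod 11 = 7 ✓, 964 mod 13 = 2 ✓.

x ≡ 964 (mod 1001).


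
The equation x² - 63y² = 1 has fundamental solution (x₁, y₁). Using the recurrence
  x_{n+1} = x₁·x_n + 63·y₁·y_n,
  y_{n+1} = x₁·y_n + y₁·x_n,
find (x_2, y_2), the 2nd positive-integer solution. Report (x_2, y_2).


Step 1: Find the fundamental solution (x₁, y₁) of x² - 63y² = 1.
  Expand √63 as a continued fraction. a₀ = ⌊√63⌋ = 7; iterate m_{k+1} = d_k·a_k − m_k, d_{k+1} = (63 − m_{k+1}²)/d_k, a_{k+1} = ⌊(a₀ + m_{k+1})/d_{k+1}⌋ (starting m₀ = 0, d₀ = 1), with convergents p_k = a_k·p_{k-1} + p_{k-2}, q_k = a_k·q_{k-1} + q_{k-2} (p₋₁ = 1, q₋₁ = 0):
  k = 0: a₀ = 7; p₀/q₀ = 7/1; p₀² − 63·q₀² = 49 − 63 = -14.
  k = 1: m = 7, d = 14, a = ⌊(7 + 7)/14⌋ = 1; p/q = (1·7 + 1)/(1·1 + 0) = 8/1; p² − 63·q² = 64 − 63 = 1.
  The first convergent with p² − 63·q² = 1 gives the fundamental solution (x₁, y₁) = (8, 1).
Step 2: Apply the recurrence (x_{n+1}, y_{n+1}) = (x₁x_n + 63y₁y_n, x₁y_n + y₁x_n) repeatedly.
  From (x_1, y_1) = (8, 1): x_2 = 8·8 + 63·1·1 = 127; y_2 = 8·1 + 1·8 = 16.
Step 3: Verify x_2² - 63·y_2² = 16129 - 16128 = 1 (should be 1). ✓

(x_1, y_1) = (8, 1); (x_2, y_2) = (127, 16).


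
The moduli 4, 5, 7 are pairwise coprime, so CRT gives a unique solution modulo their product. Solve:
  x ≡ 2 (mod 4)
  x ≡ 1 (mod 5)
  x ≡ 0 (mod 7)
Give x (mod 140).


Moduli 4, 5, 7 are pairwise coprime; by CRT there is a unique solution modulo M = 4 · 5 · 7 = 140.
Solve pairwise, accumulating the modulus:
  Start with x ≡ 2 (mod 4).
  Combine with x ≡ 1 (mod 5): since gcd(4, 5) = 1, we get a unique residue mod 20.
    Write x = 2 + 4·t and substitute into x ≡ 1 (mod 5): 4·t ≡ 1 − 2 = -1 (mod 5).
    Reduce coefficients mod 5: 4·t ≡ 4 (mod 5).
    The inverse of 4 mod 5 is 4 (since 4·4 = 16 = 3·5 + 1), so t ≡ 4·4 = 16 ≡ 1 (mod 5).
    Then x = 2 + 4·1 = 6, valid modulo lcm(4, 5) = 20: x ≡ 6 (mod 20).
  Combine with x ≡ 0 (mod 7): since gcd(20, 7) = 1, we get a unique residue mod 140.
    Write x = 6 + 20·t and substitute into x ≡ 0 (mod 7): 20·t ≡ 0 − 6 = -6 (mod 7).
    Reduce coefficients mod 7: 6·t ≡ 1 (mod 7).
    The inverse of 6 mod 7 is 6 (since 6·6 = 36 = 5·7 + 1), so t ≡ 6·1 = 6 ≡ 6 (mod 7).
    Then x = 6 + 20·6 = 126, valid modulo lcm(20, 7) = 140: x ≡ 126 (mod 140).
Verify: 126 mod 4 = 2 ✓, 126 mod 5 = 1 ✓, 126 mod 7 = 0 ✓.

x ≡ 126 (mod 140).


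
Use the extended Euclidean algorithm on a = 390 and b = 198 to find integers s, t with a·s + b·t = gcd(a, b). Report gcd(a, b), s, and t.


Euclidean algorithm on (390, 198) — divide until remainder is 0:
  390 = 1 · 198 + 192
  198 = 1 · 192 + 6
  192 = 32 · 6 + 0
gcd(390, 198) = 6.
Track Bezout coefficients alongside the remainders: start with r₀ = 390 = a·1 + b·0 (s = 1, t = 0) and r₁ = 198 = a·0 + b·1 (s = 0, t = 1); each new remainder r_{k+1} = r_{k-1} − q_k·r_k inherits s_{k+1} = s_{k-1} − q_k·s_k, t_{k+1} = t_{k-1} − q_k·t_k, so r_k = a·s_k + b·t_k at every step:
  q = 1: r = 192, s = 1 − 1·0 = 1, t = 0 − 1·1 = -1  (check: 390·1 + 198·(-1) = 192)
  q = 1: r = 6, s = 0 − 1·1 = -1, t = 1 − 1·(-1) = 2  (check: 390·(-1) + 198·2 = 6)
The row with r = 6 (the gcd) gives the Bezout coefficients s = -1, t = 2.
Result: 390 · (-1) + 198 · (2) = 6.

gcd(390, 198) = 6; s = -1, t = 2 (check: 390·(-1) + 198·2 = 6).


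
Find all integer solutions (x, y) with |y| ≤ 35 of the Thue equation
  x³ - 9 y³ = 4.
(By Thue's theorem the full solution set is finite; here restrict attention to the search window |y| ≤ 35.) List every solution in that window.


The equation is x³ - 9y³ = 4. For fixed y, x³ = 9·y³ + 4, so a solution requires the RHS to be a perfect cube.
Strategy: iterate y from -35 to 35, compute RHS = 9·y³ + 4, and check whether it is a (positive or negative) perfect cube.
Check small values of y:
  y = 0: RHS = 4 is not a perfect cube.
  y = 1: RHS = 13 is not a perfect cube.
  y = -1: RHS = -5 is not a perfect cube.
  y = 2: RHS = 76 is not a perfect cube.
  y = -2: RHS = -68 is not a perfect cube.
  y = 3: RHS = 247 is not a perfect cube.
  y = -3: RHS = -239 is not a perfect cube.
Continuing the search up to |y| = 35 finds no solutions either.
No (x, y) in the scanned range satisfies the equation.

No integer solutions with |y| ≤ 35.


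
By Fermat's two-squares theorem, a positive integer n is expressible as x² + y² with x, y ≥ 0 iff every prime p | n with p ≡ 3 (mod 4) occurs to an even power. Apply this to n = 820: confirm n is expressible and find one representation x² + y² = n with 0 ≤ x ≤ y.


Step 1: Factor n = 820 = 2^2 · 5 · 41.
Step 2: Check the mod-4 condition on each prime factor: 2 = 2 (special); 5 ≡ 1 (mod 4), exponent 1; 41 ≡ 1 (mod 4), exponent 1.
All primes ≡ 3 (mod 4) appear to even exponent (or don't appear), so by the two-squares theorem n IS expressible as a sum of two squares.
Step 3: Build a representation. Group n = k² · m with k = 2 and m = 5 · 41 = 205 (a product of primes ≡ 1 (mod 4)); a representation of m scales to one of n via (k·x)² + (k·y)² = k²(x² + y²). Each prime p ≡ 1 (mod 4) is itself a sum of two squares; find a² by testing p − a² for a perfect square:
  5: 5 − 1² = 4 = 2² ⇒ 5 = 1² + 2².
  41: 41 − 1² = 40, 41 − 2² = 37, 41 − 3² = 32, 41 − 4² = 25 = 5² ⇒ 41 = 4² + 5².
  Combine using the Brahmagupta–Fibonacci identity (a² + b²)(c² + d²) = (ac − bd)² + (ad + bc)² = (ac + bd)² + (ad − bc)²:
  5 · 41 = 205: from (1² + 2²)(4² + 5²), take (1·4 − 2·5, 1·5 + 2·4) = (4 − 10, 5 + 8) = (-6, 13); dropping signs (only squares matter) gives (6, 13); check 6² + 13² = 36 + 169 = 205 ✓.
  Scale by k = 2: (2·6, 2·13) = (12, 26).
Step 4: Order so x ≤ y and verify: 12² + 26² = 144 + 676 = 820 = n. ✓

n = 820 = 12² + 26² (one valid representation with x ≤ y).


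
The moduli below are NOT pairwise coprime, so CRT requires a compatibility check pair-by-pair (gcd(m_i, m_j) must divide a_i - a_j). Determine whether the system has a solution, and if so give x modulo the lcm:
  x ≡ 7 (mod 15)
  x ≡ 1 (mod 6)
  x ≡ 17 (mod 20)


Moduli 15, 6, 20 are not pairwise coprime, so CRT works modulo lcm(m_i) when all pairwise compatibility conditions hold.
Pairwise compatibility: gcd(m_i, m_j) must divide a_i - a_j for every pair.
Merge one congruence at a time:
  Start: x ≡ 7 (mod 15).
  Combine with x ≡ 1 (mod 6): gcd(15, 6) = 3; 1 - 7 = -6, which IS divisible by 3, so compatible.
    Write x = 7 + 15·t and substitute into x ≡ 1 (mod 6): 15·t ≡ 1 − 7 = -6 (mod 6).
    Divide the congruence (and modulus) by g = 3: 5·t ≡ -2 (mod 2).
    Reduce coefficients mod 2: 1·t ≡ 0 (mod 2).
    So t ≡ 0 (mod 2).
    Then x = 7 + 15·0 = 7, valid modulo lcm(15, 6) = 30: x ≡ 7 (mod 30).
  Combine with x ≡ 17 (mod 20): gcd(30, 20) = 10; 17 - 7 = 10, which IS divisible by 10, so compatible.
    Write x = 7 + 30·t and substitute into x ≡ 17 (mod 20): 30·t ≡ 17 − 7 = 10 (mod 20).
    Divide the congruence (and modulus) by g = 10: 3·t ≡ 1 (mod 2).
    Reduce coefficients mod 2: 1·t ≡ 1 (mod 2).
    So t ≡ 1 (mod 2).
    Then x = 7 + 30·1 = 37, valid modulo lcm(30, 20) = 60: x ≡ 37 (mod 60).
Verify: 37 mod 15 = 7, 37 mod 6 = 1, 37 mod 20 = 17.

x ≡ 37 (mod 60).


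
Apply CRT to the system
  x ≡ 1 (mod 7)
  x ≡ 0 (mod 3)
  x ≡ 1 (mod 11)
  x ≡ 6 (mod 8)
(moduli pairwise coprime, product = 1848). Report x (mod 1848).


Product of moduli M = 7 · 3 · 11 · 8 = 1848.
Merge one congruence at a time:
  Start: x ≡ 1 (mod 7).
  Combine with x ≡ 0 (mod 3); new modulus lcm = 21.
    Write x = 1 + 7·t and substitute into x ≡ 0 (mod 3): 7·t ≡ 0 − 1 = -1 (mod 3).
    Reduce coefficients mod 3: 1·t ≡ 2 (mod 3).
    So t ≡ 2 (mod 3).
    Then x = 1 + 7·2 = 15, valid modulo lcm(7, 3) = 21: x ≡ 15 (mod 21).
  Combine with x ≡ 1 (mod 11); new modulus lcm = 231.
    Write x = 15 + 21·t and substitute into x ≡ 1 (mod 11): 21·t ≡ 1 − 15 = -14 (mod 11).
    Reduce coefficients mod 11: 10·t ≡ 8 (mod 11).
    The inverse of 10 mod 11 is 10 (since 10·10 = 100 = 9·11 + 1), so t ≡ 10·8 = 80 ≡ 3 (mod 11).
    Then x = 15 + 21·3 = 78, valid modulo lcm(21, 11) = 231: x ≡ 78 (mod 231).
  Combine with x ≡ 6 (mod 8); new modulus lcm = 1848.
    Write x = 78 + 231·t and substitute into x ≡ 6 (mod 8): 231·t ≡ 6 − 78 = -72 (mod 8).
    Reduce coefficients mod 8: 7·t ≡ 0 (mod 8).
    The inverse of 7 mod 8 is 7 (since 7·7 = 49 = 6·8 + 1), so t ≡ 7·0 = 0 ≡ 0 (mod 8).
    Then x = 78 + 231·0 = 78, valid modulo lcm(231, 8) = 1848: x ≡ 78 (mod 1848).
Verify against each original: 78 mod 7 = 1, 78 mod 3 = 0, 78 mod 11 = 1, 78 mod 8 = 6.

x ≡ 78 (mod 1848).


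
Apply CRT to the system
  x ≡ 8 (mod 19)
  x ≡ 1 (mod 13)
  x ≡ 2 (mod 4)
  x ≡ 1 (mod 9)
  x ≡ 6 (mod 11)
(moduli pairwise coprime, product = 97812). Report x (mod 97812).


Product of moduli M = 19 · 13 · 4 · 9 · 11 = 97812.
Merge one congruence at a time:
  Start: x ≡ 8 (mod 19).
  Combine with x ≡ 1 (mod 13); new modulus lcm = 247.
    Write x = 8 + 19·t and substitute into x ≡ 1 (mod 13): 19·t ≡ 1 − 8 = -7 (mod 13).
    Reduce coefficients mod 13: 6·t ≡ 6 (mod 13).
    The inverse of 6 mod 13 is 11 (since 6·11 = 66 = 5·13 + 1), so t ≡ 11·6 = 66 ≡ 1 (mod 13).
    Then x = 8 + 19·1 = 27, valid modulo lcm(19, 13) = 247: x ≡ 27 (mod 247).
  Combine with x ≡ 2 (mod 4); new modulus lcm = 988.
    Write x = 27 + 247·t and substitute into x ≡ 2 (mod 4): 247·t ≡ 2 − 27 = -25 (mod 4).
    Reduce coefficients mod 4: 3·t ≡ 3 (mod 4).
    The inverse of 3 mod 4 is 3 (since 3·3 = 9 = 2·4 + 1), so t ≡ 3·3 = 9 ≡ 1 (mod 4).
    Then x = 27 + 247·1 = 274, valid modulo lcm(247, 4) = 988: x ≡ 274 (mod 988).
  Combine with x ≡ 1 (mod 9); new modulus lcm = 8892.
    Write x = 274 + 988·t and substitute into x ≡ 1 (mod 9): 988·t ≡ 1 − 274 = -273 (mod 9).
    Reduce coefficients mod 9: 7·t ≡ 6 (mod 9).
    The inverse of 7 mod 9 is 4 (since 7·4 = 28 = 3·9 + 1), so t ≡ 4·6 = 24 ≡ 6 (mod 9).
    Then x = 274 + 988·6 = 6202, valid modulo lcm(988, 9) = 8892: x ≡ 6202 (mod 8892).
  Combine with x ≡ 6 (mod 11); new modulus lcm = 97812.
    Write x = 6202 + 8892·t and substitute into x ≡ 6 (mod 11): 8892·t ≡ 6 − 6202 = -6196 (mod 11).
    Reduce coefficients mod 11: 4·t ≡ 8 (mod 11).
    The inverse of 4 mod 11 is 3 (since 4·3 = 12 = 1·11 + 1), so t ≡ 3·8 = 24 ≡ 2 (mod 11).
    Then x = 6202 + 8892·2 = 23986, valid modulo lcm(8892, 11) = 97812: x ≡ 23986 (mod 97812).
Verify against each original: 23986 mod 19 = 8, 23986 mod 13 = 1, 23986 mod 4 = 2, 23986 mod 9 = 1, 23986 mod 11 = 6.

x ≡ 23986 (mod 97812).


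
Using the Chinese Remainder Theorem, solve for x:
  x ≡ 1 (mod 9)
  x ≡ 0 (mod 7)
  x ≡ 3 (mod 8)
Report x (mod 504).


Moduli 9, 7, 8 are pairwise coprime; by CRT there is a unique solution modulo M = 9 · 7 · 8 = 504.
Solve pairwise, accumulating the modulus:
  Start with x ≡ 1 (mod 9).
  Combine with x ≡ 0 (mod 7): since gcd(9, 7) = 1, we get a unique residue mod 63.
    Write x = 1 + 9·t and substitute into x ≡ 0 (mod 7): 9·t ≡ 0 − 1 = -1 (mod 7).
    Reduce coefficients mod 7: 2·t ≡ 6 (mod 7).
    The inverse of 2 mod 7 is 4 (since 2·4 = 8 = 1·7 + 1), so t ≡ 4·6 = 24 ≡ 3 (mod 7).
    Then x = 1 + 9·3 = 28, valid modulo lcm(9, 7) = 63: x ≡ 28 (mod 63).
  Combine with x ≡ 3 (mod 8): since gcd(63, 8) = 1, we get a unique residue mod 504.
    Write x = 28 + 63·t and substitute into x ≡ 3 (mod 8): 63·t ≡ 3 − 28 = -25 (mod 8).
    Reduce coefficients mod 8: 7·t ≡ 7 (mod 8).
    The inverse of 7 mod 8 is 7 (since 7·7 = 49 = 6·8 + 1), so t ≡ 7·7 = 49 ≡ 1 (mod 8).
    Then x = 28 + 63·1 = 91, valid modulo lcm(63, 8) = 504: x ≡ 91 (mod 504).
Verify: 91 mod 9 = 1 ✓, 91 mod 7 = 0 ✓, 91 mod 8 = 3 ✓.

x ≡ 91 (mod 504).


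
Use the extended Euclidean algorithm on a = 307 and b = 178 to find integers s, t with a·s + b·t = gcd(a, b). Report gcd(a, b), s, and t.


Euclidean algorithm on (307, 178) — divide until remainder is 0:
  307 = 1 · 178 + 129
  178 = 1 · 129 + 49
  129 = 2 · 49 + 31
  49 = 1 · 31 + 18
  31 = 1 · 18 + 13
  18 = 1 · 13 + 5
  13 = 2 · 5 + 3
  5 = 1 · 3 + 2
  3 = 1 · 2 + 1
  2 = 2 · 1 + 0
gcd(307, 178) = 1.
Track Bezout coefficients alongside the remainders: start with r₀ = 307 = a·1 + b·0 (s = 1, t = 0) and r₁ = 178 = a·0 + b·1 (s = 0, t = 1); each new remainder r_{k+1} = r_{k-1} − q_k·r_k inherits s_{k+1} = s_{k-1} − q_k·s_k, t_{k+1} = t_{k-1} − q_k·t_k, so r_k = a·s_k + b·t_k at every step:
  q = 1: r = 129, s = 1 − 1·0 = 1, t = 0 − 1·1 = -1  (check: 307·1 + 178·(-1) = 129)
  q = 1: r = 49, s = 0 − 1·1 = -1, t = 1 − 1·(-1) = 2  (check: 307·(-1) + 178·2 = 49)
  q = 2: r = 31, s = 1 − 2·(-1) = 3, t = -1 − 2·2 = -5  (check: 307·3 + 178·(-5) = 31)
  q = 1: r = 18, s = -1 − 1·3 = -4, t = 2 − 1·(-5) = 7  (check: 307·(-4) + 178·7 = 18)
  q = 1: r = 13, s = 3 − 1·(-4) = 7, t = -5 − 1·7 = -12  (check: 307·7 + 178·(-12) = 13)
  q = 1: r = 5, s = -4 − 1·7 = -11, t = 7 − 1·(-12) = 19  (check: 307·(-11) + 178·19 = 5)
  q = 2: r = 3, s = 7 − 2·(-11) = 29, t = -12 − 2·19 = -50  (check: 307·29 + 178·(-50) = 3)
  q = 1: r = 2, s = -11 − 1·29 = -40, t = 19 − 1·(-50) = 69  (check: 307·(-40) + 178·69 = 2)
  q = 1: r = 1, s = 29 − 1·(-40) = 69, t = -50 − 1·69 = -119  (check: 307·69 + 178·(-119) = 1)
The row with r = 1 (the gcd) gives the Bezout coefficients s = 69, t = -119.
Result: 307 · (69) + 178 · (-119) = 1.

gcd(307, 178) = 1; s = 69, t = -119 (check: 307·69 + 178·(-119) = 1).


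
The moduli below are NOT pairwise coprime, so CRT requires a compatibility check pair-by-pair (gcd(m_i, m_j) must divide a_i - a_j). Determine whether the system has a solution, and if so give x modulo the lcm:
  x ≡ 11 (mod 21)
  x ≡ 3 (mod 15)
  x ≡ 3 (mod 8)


Moduli 21, 15, 8 are not pairwise coprime, so CRT works modulo lcm(m_i) when all pairwise compatibility conditions hold.
Pairwise compatibility: gcd(m_i, m_j) must divide a_i - a_j for every pair.
Merge one congruence at a time:
  Start: x ≡ 11 (mod 21).
  Combine with x ≡ 3 (mod 15): gcd(21, 15) = 3, and 3 - 11 = -8 is NOT divisible by 3.
    ⇒ system is inconsistent (no integer solution).

No solution (the system is inconsistent).


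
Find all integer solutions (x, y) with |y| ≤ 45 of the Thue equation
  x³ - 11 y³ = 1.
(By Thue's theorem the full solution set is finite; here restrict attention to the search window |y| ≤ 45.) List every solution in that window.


The equation is x³ - 11y³ = 1. For fixed y, x³ = 11·y³ + 1, so a solution requires the RHS to be a perfect cube.
Strategy: iterate y from -45 to 45, compute RHS = 11·y³ + 1, and check whether it is a (positive or negative) perfect cube.
Check small values of y:
  y = 0: RHS = 1 = (1)³ ⇒ x = 1 works.
  y = 1: RHS = 12 is not a perfect cube.
  y = -1: RHS = -10 is not a perfect cube.
  y = 2: RHS = 89 is not a perfect cube.
  y = -2: RHS = -87 is not a perfect cube.
  y = 3: RHS = 298 is not a perfect cube.
  y = -3: RHS = -296 is not a perfect cube.
Continuing the search up to |y| = 45 finds no further solutions beyond those listed.
Collected solutions: (1, 0).

Solutions (with |y| ≤ 45): (1, 0).


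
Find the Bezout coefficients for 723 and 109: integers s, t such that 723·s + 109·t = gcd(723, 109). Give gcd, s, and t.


Euclidean algorithm on (723, 109) — divide until remainder is 0:
  723 = 6 · 109 + 69
  109 = 1 · 69 + 40
  69 = 1 · 40 + 29
  40 = 1 · 29 + 11
  29 = 2 · 11 + 7
  11 = 1 · 7 + 4
  7 = 1 · 4 + 3
  4 = 1 · 3 + 1
  3 = 3 · 1 + 0
gcd(723, 109) = 1.
Track Bezout coefficients alongside the remainders: start with r₀ = 723 = a·1 + b·0 (s = 1, t = 0) and r₁ = 109 = a·0 + b·1 (s = 0, t = 1); each new remainder r_{k+1} = r_{k-1} − q_k·r_k inherits s_{k+1} = s_{k-1} − q_k·s_k, t_{k+1} = t_{k-1} − q_k·t_k, so r_k = a·s_k + b·t_k at every step:
  q = 6: r = 69, s = 1 − 6·0 = 1, t = 0 − 6·1 = -6  (check: 723·1 + 109·(-6) = 69)
  q = 1: r = 40, s = 0 − 1·1 = -1, t = 1 − 1·(-6) = 7  (check: 723·(-1) + 109·7 = 40)
  q = 1: r = 29, s = 1 − 1·(-1) = 2, t = -6 − 1·7 = -13  (check: 723·2 + 109·(-13) = 29)
  q = 1: r = 11, s = -1 − 1·2 = -3, t = 7 − 1·(-13) = 20  (check: 723·(-3) + 109·20 = 11)
  q = 2: r = 7, s = 2 − 2·(-3) = 8, t = -13 − 2·20 = -53  (check: 723·8 + 109·(-53) = 7)
  q = 1: r = 4, s = -3 − 1·8 = -11, t = 20 − 1·(-53) = 73  (check: 723·(-11) + 109·73 = 4)
  q = 1: r = 3, s = 8 − 1·(-11) = 19, t = -53 − 1·73 = -126  (check: 723·19 + 109·(-126) = 3)
  q = 1: r = 1, s = -11 − 1·19 = -30, t = 73 − 1·(-126) = 199  (check: 723·(-30) + 109·199 = 1)
The row with r = 1 (the gcd) gives the Bezout coefficients s = -30, t = 199.
Result: 723 · (-30) + 109 · (199) = 1.

gcd(723, 109) = 1; s = -30, t = 199 (check: 723·(-30) + 109·199 = 1).


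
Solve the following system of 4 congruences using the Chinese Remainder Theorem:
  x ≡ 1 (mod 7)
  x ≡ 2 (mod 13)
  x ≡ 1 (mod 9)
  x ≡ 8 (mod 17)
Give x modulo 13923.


Product of moduli M = 7 · 13 · 9 · 17 = 13923.
Merge one congruence at a time:
  Start: x ≡ 1 (mod 7).
  Combine with x ≡ 2 (mod 13); new modulus lcm = 91.
    Write x = 1 + 7·t and substitute into x ≡ 2 (mod 13): 7·t ≡ 2 − 1 = 1 (mod 13).
    The inverse of 7 mod 13 is 2 (since 7·2 = 14 = 1·13 + 1), so t ≡ 2·1 = 2 ≡ 2 (mod 13).
    Then x = 1 + 7·2 = 15, valid modulo lcm(7, 13) = 91: x ≡ 15 (mod 91).
  Combine with x ≡ 1 (mod 9); new modulus lcm = 819.
    Write x = 15 + 91·t and substitute into x ≡ 1 (mod 9): 91·t ≡ 1 − 15 = -14 (mod 9).
    Reduce coefficients mod 9: 1·t ≡ 4 (mod 9).
    So t ≡ 4 (mod 9).
    Then x = 15 + 91·4 = 379, valid modulo lcm(91, 9) = 819: x ≡ 379 (mod 819).
  Combine with x ≡ 8 (mod 17); new modulus lcm = 13923.
    Write x = 379 + 819·t and substitute into x ≡ 8 (mod 17): 819·t ≡ 8 − 379 = -371 (mod 17).
    Reduce coefficients mod 17: 3·t ≡ 3 (mod 17).
    The inverse of 3 mod 17 is 6 (since 3·6 = 18 = 1·17 + 1), so t ≡ 6·3 = 18 ≡ 1 (mod 17).
    Then x = 379 + 819·1 = 1198, valid modulo lcm(819, 17) = 13923: x ≡ 1198 (mod 13923).
Verify against each original: 1198 mod 7 = 1, 1198 mod 13 = 2, 1198 mod 9 = 1, 1198 mod 17 = 8.

x ≡ 1198 (mod 13923).


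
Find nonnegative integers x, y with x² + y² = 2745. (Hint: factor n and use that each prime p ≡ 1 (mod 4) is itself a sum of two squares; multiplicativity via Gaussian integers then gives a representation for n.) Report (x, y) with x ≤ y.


Step 1: Factor n = 2745 = 3^2 · 5 · 61.
Step 2: Check the mod-4 condition on each prime factor: 3 ≡ 3 (mod 4), exponent 2 (must be even); 5 ≡ 1 (mod 4), exponent 1; 61 ≡ 1 (mod 4), exponent 1.
All primes ≡ 3 (mod 4) appear to even exponent (or don't appear), so by the two-squares theorem n IS expressible as a sum of two squares.
Step 3: Build a representation. Group n = k² · m with k = 3 and m = 5 · 61 = 305 (a product of primes ≡ 1 (mod 4)); a representation of m scales to one of n via (k·x)² + (k·y)² = k²(x² + y²). Each prime p ≡ 1 (mod 4) is itself a sum of two squares; find a² by testing p − a² for a perfect square:
  5: 5 − 1² = 4 = 2² ⇒ 5 = 1² + 2².
  61: 61 − 1² = 60, 61 − 2² = 57, 61 − 3² = 52, 61 − 4² = 45, 61 − 5² = 36 = 6² ⇒ 61 = 5² + 6².
  Combine using the Brahmagupta–Fibonacci identity (a² + b²)(c² + d²) = (ac − bd)² + (ad + bc)² = (ac + bd)² + (ad − bc)²:
  5 · 61 = 305: from (1² + 2²)(5² + 6²), take (1·5 − 2·6, 1·6 + 2·5) = (5 − 12, 6 + 10) = (-7, 16); dropping signs (only squares matter) gives (7, 16); check 7² + 16² = 49 + 256 = 305 ✓.
  Scale by k = 3: (3·7, 3·16) = (21, 48).
Step 4: Order so x ≤ y and verify: 21² + 48² = 441 + 2304 = 2745 = n. ✓

n = 2745 = 21² + 48² (one valid representation with x ≤ y).


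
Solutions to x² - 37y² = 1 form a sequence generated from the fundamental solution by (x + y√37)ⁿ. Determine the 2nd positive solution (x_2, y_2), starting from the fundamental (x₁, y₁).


Step 1: Find the fundamental solution (x₁, y₁) of x² - 37y² = 1.
  Expand √37 as a continued fraction. a₀ = ⌊√37⌋ = 6; iterate m_{k+1} = d_k·a_k − m_k, d_{k+1} = (37 − m_{k+1}²)/d_k, a_{k+1} = ⌊(a₀ + m_{k+1})/d_{k+1}⌋ (starting m₀ = 0, d₀ = 1), with convergents p_k = a_k·p_{k-1} + p_{k-2}, q_k = a_k·q_{k-1} + q_{k-2} (p₋₁ = 1, q₋₁ = 0):
  k = 0: a₀ = 6; p₀/q₀ = 6/1; p₀² − 37·q₀² = 36 − 37 = -1.
  k = 1: m = 6, d = 1, a = ⌊(6 + 6)/1⌋ = 12; p/q = (12·6 + 1)/(12·1 + 0) = 73/12; p² − 37·q² = 5329 − 5328 = 1.
  The first convergent with p² − 37·q² = 1 gives the fundamental solution (x₁, y₁) = (73, 12).
Step 2: Apply the recurrence (x_{n+1}, y_{n+1}) = (x₁x_n + 37y₁y_n, x₁y_n + y₁x_n) repeatedly.
  From (x_1, y_1) = (73, 12): x_2 = 73·73 + 37·12·12 = 10657; y_2 = 73·12 + 12·73 = 1752.
Step 3: Verify x_2² - 37·y_2² = 113571649 - 113571648 = 1 (should be 1). ✓

(x_1, y_1) = (73, 12); (x_2, y_2) = (10657, 1752).


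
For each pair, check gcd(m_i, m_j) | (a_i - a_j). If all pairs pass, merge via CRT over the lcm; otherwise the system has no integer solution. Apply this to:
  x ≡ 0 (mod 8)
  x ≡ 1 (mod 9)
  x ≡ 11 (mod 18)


Moduli 8, 9, 18 are not pairwise coprime, so CRT works modulo lcm(m_i) when all pairwise compatibility conditions hold.
Pairwise compatibility: gcd(m_i, m_j) must divide a_i - a_j for every pair.
Merge one congruence at a time:
  Start: x ≡ 0 (mod 8).
  Combine with x ≡ 1 (mod 9): gcd(8, 9) = 1; 1 - 0 = 1, which IS divisible by 1, so compatible.
    Write x = 0 + 8·t and substitute into x ≡ 1 (mod 9): 8·t ≡ 1 − 0 = 1 (mod 9).
    The inverse of 8 mod 9 is 8 (since 8·8 = 64 = 7·9 + 1), so t ≡ 8·1 = 8 ≡ 8 (mod 9).
    Then x = 0 + 8·8 = 64, valid modulo lcm(8, 9) = 72: x ≡ 64 (mod 72).
  Combine with x ≡ 11 (mod 18): gcd(72, 18) = 18, and 11 - 64 = -53 is NOT divisible by 18.
    ⇒ system is inconsistent (no integer solution).

No solution (the system is inconsistent).


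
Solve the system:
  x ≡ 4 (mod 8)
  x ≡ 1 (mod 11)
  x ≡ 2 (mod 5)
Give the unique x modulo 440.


Moduli 8, 11, 5 are pairwise coprime; by CRT there is a unique solution modulo M = 8 · 11 · 5 = 440.
Solve pairwise, accumulating the modulus:
  Start with x ≡ 4 (mod 8).
  Combine with x ≡ 1 (mod 11): since gcd(8, 11) = 1, we get a unique residue mod 88.
    Write x = 4 + 8·t and substitute into x ≡ 1 (mod 11): 8·t ≡ 1 − 4 = -3 (mod 11).
    Reduce coefficients mod 11: 8·t ≡ 8 (mod 11).
    The inverse of 8 mod 11 is 7 (since 8·7 = 56 = 5·11 + 1), so t ≡ 7·8 = 56 ≡ 1 (mod 11).
    Then x = 4 + 8·1 = 12, valid modulo lcm(8, 11) = 88: x ≡ 12 (mod 88).
  Combine with x ≡ 2 (mod 5): since gcd(88, 5) = 1, we get a unique residue mod 440.
    Write x = 12 + 88·t and substitute into x ≡ 2 (mod 5): 88·t ≡ 2 − 12 = -10 (mod 5).
    Reduce coefficients mod 5: 3·t ≡ 0 (mod 5).
    The inverse of 3 mod 5 is 2 (since 3·2 = 6 = 1·5 + 1), so t ≡ 2·0 = 0 ≡ 0 (mod 5).
    Then x = 12 + 88·0 = 12, valid modulo lcm(88, 5) = 440: x ≡ 12 (mod 440).
Verify: 12 mod 8 = 4 ✓, 12 mod 11 = 1 ✓, 12 mod 5 = 2 ✓.

x ≡ 12 (mod 440).


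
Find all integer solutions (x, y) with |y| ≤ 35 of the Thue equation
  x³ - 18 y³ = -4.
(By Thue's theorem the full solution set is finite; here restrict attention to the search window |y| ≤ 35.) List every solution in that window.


The equation is x³ - 18y³ = -4. For fixed y, x³ = 18·y³ − 4, so a solution requires the RHS to be a perfect cube.
Strategy: iterate y from -35 to 35, compute RHS = 18·y³ − 4, and check whether it is a (positive or negative) perfect cube.
Check small values of y:
  y = 0: RHS = -4 is not a perfect cube.
  y = 1: RHS = 14 is not a perfect cube.
  y = -1: RHS = -22 is not a perfect cube.
  y = 2: RHS = 140 is not a perfect cube.
  y = -2: RHS = -148 is not a perfect cube.
  y = 3: RHS = 482 is not a perfect cube.
  y = -3: RHS = -490 is not a perfect cube.
Continuing the search up to |y| = 35 finds no solutions either.
No (x, y) in the scanned range satisfies the equation.

No integer solutions with |y| ≤ 35.


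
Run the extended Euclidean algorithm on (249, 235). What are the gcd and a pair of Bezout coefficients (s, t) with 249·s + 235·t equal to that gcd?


Euclidean algorithm on (249, 235) — divide until remainder is 0:
  249 = 1 · 235 + 14
  235 = 16 · 14 + 11
  14 = 1 · 11 + 3
  11 = 3 · 3 + 2
  3 = 1 · 2 + 1
  2 = 2 · 1 + 0
gcd(249, 235) = 1.
Track Bezout coefficients alongside the remainders: start with r₀ = 249 = a·1 + b·0 (s = 1, t = 0) and r₁ = 235 = a·0 + b·1 (s = 0, t = 1); each new remainder r_{k+1} = r_{k-1} − q_k·r_k inherits s_{k+1} = s_{k-1} − q_k·s_k, t_{k+1} = t_{k-1} − q_k·t_k, so r_k = a·s_k + b·t_k at every step:
  q = 1: r = 14, s = 1 − 1·0 = 1, t = 0 − 1·1 = -1  (check: 249·1 + 235·(-1) = 14)
  q = 16: r = 11, s = 0 − 16·1 = -16, t = 1 − 16·(-1) = 17  (check: 249·(-16) + 235·17 = 11)
  q = 1: r = 3, s = 1 − 1·(-16) = 17, t = -1 − 1·17 = -18  (check: 249·17 + 235·(-18) = 3)
  q = 3: r = 2, s = -16 − 3·17 = -67, t = 17 − 3·(-18) = 71  (check: 249·(-67) + 235·71 = 2)
  q = 1: r = 1, s = 17 − 1·(-67) = 84, t = -18 − 1·71 = -89  (check: 249·84 + 235·(-89) = 1)
The row with r = 1 (the gcd) gives the Bezout coefficients s = 84, t = -89.
Result: 249 · (84) + 235 · (-89) = 1.

gcd(249, 235) = 1; s = 84, t = -89 (check: 249·84 + 235·(-89) = 1).


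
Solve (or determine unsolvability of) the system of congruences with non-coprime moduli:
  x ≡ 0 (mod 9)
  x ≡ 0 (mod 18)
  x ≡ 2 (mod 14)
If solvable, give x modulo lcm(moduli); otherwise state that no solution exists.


Moduli 9, 18, 14 are not pairwise coprime, so CRT works modulo lcm(m_i) when all pairwise compatibility conditions hold.
Pairwise compatibility: gcd(m_i, m_j) must divide a_i - a_j for every pair.
Merge one congruence at a time:
  Start: x ≡ 0 (mod 9).
  Combine with x ≡ 0 (mod 18): gcd(9, 18) = 9; 0 - 0 = 0, which IS divisible by 9, so compatible.
    Write x = 0 + 9·t and substitute into x ≡ 0 (mod 18): 9·t ≡ 0 − 0 = 0 (mod 18).
    Divide the congruence (and modulus) by g = 9: 1·t ≡ 0 (mod 2).
    So t ≡ 0 (mod 2).
    Then x = 0 + 9·0 = 0, valid modulo lcm(9, 18) = 18: x ≡ 0 (mod 18).
  Combine with x ≡ 2 (mod 14): gcd(18, 14) = 2; 2 - 0 = 2, which IS divisible by 2, so compatible.
    Write x = 0 + 18·t and substitute into x ≡ 2 (mod 14): 18·t ≡ 2 − 0 = 2 (mod 14).
    Divide the congruence (and modulus) by g = 2: 9·t ≡ 1 (mod 7).
    Reduce coefficients mod 7: 2·t ≡ 1 (mod 7).
    The inverse of 2 mod 7 is 4 (since 2·4 = 8 = 1·7 + 1), so t ≡ 4·1 = 4 ≡ 4 (mod 7).
    Then x = 0 + 18·4 = 72, valid modulo lcm(18, 14) = 126: x ≡ 72 (mod 126).
Verify: 72 mod 9 = 0, 72 mod 18 = 0, 72 mod 14 = 2.

x ≡ 72 (mod 126).


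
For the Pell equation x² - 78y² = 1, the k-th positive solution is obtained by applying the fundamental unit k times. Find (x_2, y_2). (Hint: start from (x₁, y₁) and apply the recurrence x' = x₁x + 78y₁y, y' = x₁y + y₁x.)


Step 1: Find the fundamental solution (x₁, y₁) of x² - 78y² = 1.
  Expand √78 as a continued fraction. a₀ = ⌊√78⌋ = 8; iterate m_{k+1} = d_k·a_k − m_k, d_{k+1} = (78 − m_{k+1}²)/d_k, a_{k+1} = ⌊(a₀ + m_{k+1})/d_{k+1}⌋ (starting m₀ = 0, d₀ = 1), with convergents p_k = a_k·p_{k-1} + p_{k-2}, q_k = a_k·q_{k-1} + q_{k-2} (p₋₁ = 1, q₋₁ = 0):
  k = 0: a₀ = 8; p₀/q₀ = 8/1; p₀² − 78·q₀² = 64 − 78 = -14.
  k = 1: m = 8, d = 14, a = ⌊(8 + 8)/14⌋ = 1; p/q = (1·8 + 1)/(1·1 + 0) = 9/1; p² − 78·q² = 81 − 78 = 3.
  k = 2: m = 6, d = 3, a = ⌊(8 + 6)/3⌋ = 4; p/q = (4·9 + 8)/(4·1 + 1) = 44/5; p² − 78·q² = 1936 − 1950 = -14.
  k = 3: m = 6, d = 14, a = ⌊(8 + 6)/14⌋ = 1; p/q = (1·44 + 9)/(1·5 + 1) = 53/6; p² − 78·q² = 2809 − 2808 = 1.
  The first convergent with p² − 78·q² = 1 gives the fundamental solution (x₁, y₁) = (53, 6).
Step 2: Apply the recurrence (x_{n+1}, y_{n+1}) = (x₁x_n + 78y₁y_n, x₁y_n + y₁x_n) repeatedly.
  From (x_1, y_1) = (53, 6): x_2 = 53·53 + 78·6·6 = 5617; y_2 = 53·6 + 6·53 = 636.
Step 3: Verify x_2² - 78·y_2² = 31550689 - 31550688 = 1 (should be 1). ✓

(x_1, y_1) = (53, 6); (x_2, y_2) = (5617, 636).


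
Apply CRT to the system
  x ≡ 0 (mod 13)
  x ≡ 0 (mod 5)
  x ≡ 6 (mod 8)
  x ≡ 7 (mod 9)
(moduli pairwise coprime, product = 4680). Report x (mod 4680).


Product of moduli M = 13 · 5 · 8 · 9 = 4680.
Merge one congruence at a time:
  Start: x ≡ 0 (mod 13).
  Combine with x ≡ 0 (mod 5); new modulus lcm = 65.
    Write x = 0 + 13·t and substitute into x ≡ 0 (mod 5): 13·t ≡ 0 − 0 = 0 (mod 5).
    Reduce coefficients mod 5: 3·t ≡ 0 (mod 5).
    The inverse of 3 mod 5 is 2 (since 3·2 = 6 = 1·5 + 1), so t ≡ 2·0 = 0 ≡ 0 (mod 5).
    Then x = 0 + 13·0 = 0, valid modulo lcm(13, 5) = 65: x ≡ 0 (mod 65).
  Combine with x ≡ 6 (mod 8); new modulus lcm = 520.
    Write x = 0 + 65·t and substitute into x ≡ 6 (mod 8): 65·t ≡ 6 − 0 = 6 (mod 8).
    Reduce coefficients mod 8: 1·t ≡ 6 (mod 8).
    So t ≡ 6 (mod 8).
    Then x = 0 + 65·6 = 390, valid modulo lcm(65, 8) = 520: x ≡ 390 (mod 520).
  Combine with x ≡ 7 (mod 9); new modulus lcm = 4680.
    Write x = 390 + 520·t and substitute into x ≡ 7 (mod 9): 520·t ≡ 7 − 390 = -383 (mod 9).
    Reduce coefficients mod 9: 7·t ≡ 4 (mod 9).
    The inverse of 7 mod 9 is 4 (since 7·4 = 28 = 3·9 + 1), so t ≡ 4·4 = 16 ≡ 7 (mod 9).
    Then x = 390 + 520·7 = 4030, valid modulo lcm(520, 9) = 4680: x ≡ 4030 (mod 4680).
Verify against each original: 4030 mod 13 = 0, 4030 mod 5 = 0, 4030 mod 8 = 6, 4030 mod 9 = 7.

x ≡ 4030 (mod 4680).


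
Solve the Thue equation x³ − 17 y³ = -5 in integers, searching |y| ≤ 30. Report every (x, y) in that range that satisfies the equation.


The equation is x³ - 17y³ = -5. For fixed y, x³ = 17·y³ − 5, so a solution requires the RHS to be a perfect cube.
Strategy: iterate y from -30 to 30, compute RHS = 17·y³ − 5, and check whether it is a (positive or negative) perfect cube.
Check small values of y:
  y = 0: RHS = -5 is not a perfect cube.
  y = 1: RHS = 12 is not a perfect cube.
  y = -1: RHS = -22 is not a perfect cube.
  y = 2: RHS = 131 is not a perfect cube.
  y = -2: RHS = -141 is not a perfect cube.
  y = 3: RHS = 454 is not a perfect cube.
  y = -3: RHS = -464 is not a perfect cube.
Continuing the search up to |y| = 30 finds no solutions either.
No (x, y) in the scanned range satisfies the equation.

No integer solutions with |y| ≤ 30.


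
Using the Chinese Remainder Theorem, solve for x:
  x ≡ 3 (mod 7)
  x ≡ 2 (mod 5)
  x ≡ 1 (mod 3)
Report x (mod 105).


Moduli 7, 5, 3 are pairwise coprime; by CRT there is a unique solution modulo M = 7 · 5 · 3 = 105.
Solve pairwise, accumulating the modulus:
  Start with x ≡ 3 (mod 7).
  Combine with x ≡ 2 (mod 5): since gcd(7, 5) = 1, we get a unique residue mod 35.
    Write x = 3 + 7·t and substitute into x ≡ 2 (mod 5): 7·t ≡ 2 − 3 = -1 (mod 5).
    Reduce coefficients mod 5: 2·t ≡ 4 (mod 5).
    The inverse of 2 mod 5 is 3 (since 2·3 = 6 = 1·5 + 1), so t ≡ 3·4 = 12 ≡ 2 (mod 5).
    Then x = 3 + 7·2 = 17, valid modulo lcm(7, 5) = 35: x ≡ 17 (mod 35).
  Combine with x ≡ 1 (mod 3): since gcd(35, 3) = 1, we get a unique residue mod 105.
    Write x = 17 + 35·t and substitute into x ≡ 1 (mod 3): 35·t ≡ 1 − 17 = -16 (mod 3).
    Reduce coefficients mod 3: 2·t ≡ 2 (mod 3).
    The inverse of 2 mod 3 is 2 (since 2·2 = 4 = 1·3 + 1), so t ≡ 2·2 = 4 ≡ 1 (mod 3).
    Then x = 17 + 35·1 = 52, valid modulo lcm(35, 3) = 105: x ≡ 52 (mod 105).
Verify: 52 mod 7 = 3 ✓, 52 mod 5 = 2 ✓, 52 mod 3 = 1 ✓.

x ≡ 52 (mod 105).


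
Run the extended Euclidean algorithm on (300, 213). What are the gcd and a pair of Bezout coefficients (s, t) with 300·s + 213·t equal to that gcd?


Euclidean algorithm on (300, 213) — divide until remainder is 0:
  300 = 1 · 213 + 87
  213 = 2 · 87 + 39
  87 = 2 · 39 + 9
  39 = 4 · 9 + 3
  9 = 3 · 3 + 0
gcd(300, 213) = 3.
Track Bezout coefficients alongside the remainders: start with r₀ = 300 = a·1 + b·0 (s = 1, t = 0) and r₁ = 213 = a·0 + b·1 (s = 0, t = 1); each new remainder r_{k+1} = r_{k-1} − q_k·r_k inherits s_{k+1} = s_{k-1} − q_k·s_k, t_{k+1} = t_{k-1} − q_k·t_k, so r_k = a·s_k + b·t_k at every step:
  q = 1: r = 87, s = 1 − 1·0 = 1, t = 0 − 1·1 = -1  (check: 300·1 + 213·(-1) = 87)
  q = 2: r = 39, s = 0 − 2·1 = -2, t = 1 − 2·(-1) = 3  (check: 300·(-2) + 213·3 = 39)
  q = 2: r = 9, s = 1 − 2·(-2) = 5, t = -1 − 2·3 = -7  (check: 300·5 + 213·(-7) = 9)
  q = 4: r = 3, s = -2 − 4·5 = -22, t = 3 − 4·(-7) = 31  (check: 300·(-22) + 213·31 = 3)
The row with r = 3 (the gcd) gives the Bezout coefficients s = -22, t = 31.
Result: 300 · (-22) + 213 · (31) = 3.

gcd(300, 213) = 3; s = -22, t = 31 (check: 300·(-22) + 213·31 = 3).


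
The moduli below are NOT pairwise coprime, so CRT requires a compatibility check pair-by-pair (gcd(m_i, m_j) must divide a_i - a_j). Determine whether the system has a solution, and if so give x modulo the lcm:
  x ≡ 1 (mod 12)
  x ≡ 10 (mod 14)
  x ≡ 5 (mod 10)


Moduli 12, 14, 10 are not pairwise coprime, so CRT works modulo lcm(m_i) when all pairwise compatibility conditions hold.
Pairwise compatibility: gcd(m_i, m_j) must divide a_i - a_j for every pair.
Merge one congruence at a time:
  Start: x ≡ 1 (mod 12).
  Combine with x ≡ 10 (mod 14): gcd(12, 14) = 2, and 10 - 1 = 9 is NOT divisible by 2.
    ⇒ system is inconsistent (no integer solution).

No solution (the system is inconsistent).
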